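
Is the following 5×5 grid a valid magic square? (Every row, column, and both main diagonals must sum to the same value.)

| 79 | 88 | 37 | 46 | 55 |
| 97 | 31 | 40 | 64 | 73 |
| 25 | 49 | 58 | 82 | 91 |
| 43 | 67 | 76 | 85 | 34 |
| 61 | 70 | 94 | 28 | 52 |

Yes

Row 1: 79 + 88 + 37 + 46 + 55 = 305.
Row 2: 97 + 31 + 40 + 64 + 73 = 305.
Row 3: 25 + 49 + 58 + 82 + 91 = 305.
Row 4: 43 + 67 + 76 + 85 + 34 = 305.
Row 5: 61 + 70 + 94 + 28 + 52 = 305.
Column 1: 79 + 97 + 25 + 43 + 61 = 305.
Column 2: 88 + 31 + 49 + 67 + 70 = 305.
Column 3: 37 + 40 + 58 + 76 + 94 = 305.
Column 4: 46 + 64 + 82 + 85 + 28 = 305.
Column 5: 55 + 73 + 91 + 34 + 52 = 305.
Main diagonal: 79 + 31 + 58 + 85 + 52 = 305.
Anti-diagonal: 55 + 64 + 58 + 67 + 61 = 305.
All lines sum to 305.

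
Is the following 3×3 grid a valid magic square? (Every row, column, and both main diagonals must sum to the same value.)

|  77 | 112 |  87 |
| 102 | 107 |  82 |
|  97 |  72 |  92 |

No — row 2 sums to 291 but row 3 sums to 261.

Row 1: 77 + 112 + 87 = 276.
Row 2: 102 + 107 + 82 = 291.
Row 3: 97 + 72 + 92 = 261.
Column 1: 77 + 102 + 97 = 276.
Column 2: 112 + 107 + 72 = 291.
Column 3: 87 + 82 + 92 = 261.
Main diagonal: 77 + 107 + 92 = 276.
Anti-diagonal: 87 + 107 + 97 = 291.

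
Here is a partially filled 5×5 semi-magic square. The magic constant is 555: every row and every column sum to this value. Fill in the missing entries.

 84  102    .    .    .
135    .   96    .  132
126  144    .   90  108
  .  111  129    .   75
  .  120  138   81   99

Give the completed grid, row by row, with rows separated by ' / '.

From row 3, 555 − (126 + 144 + 90 + 108) gives (3,3) = 87.
Row 5 must total 555; the given cells sum to 438, so (5,1) = 117.
Column 1 needs 555; the known cells sum to 462, so (4,1) = 93.
Using column 2: 102 + 144 + 111 + 120 + ? → (2,2) = 555 − 477 = 78.
Column 3: 96 + 87 + 129 + 138 + ? = 555, so (1,3) = 105.
From column 5, 555 − (132 + 108 + 75 + 99) gives (1,5) = 141.
Row 1 must total 555; the given cells sum to 432, so (1,4) = 123.
Row 2 must total 555; the given cells sum to 441, so (2,4) = 114.
The remaining cell in row 4 is (4,4) = 555 − 408 = 147.

84 102 105 123 141 / 135 78 96 114 132 / 126 144 87 90 108 / 93 111 129 147 75 / 117 120 138 81 99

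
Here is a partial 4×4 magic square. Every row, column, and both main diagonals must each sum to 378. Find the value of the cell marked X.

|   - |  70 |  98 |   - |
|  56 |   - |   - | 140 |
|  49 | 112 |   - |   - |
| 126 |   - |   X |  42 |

From column 1, 378 − (56 + 49 + 126) gives (1,1) = 147.
From row 1, 378 − (147 + 70 + 98) gives (1,4) = 63.
Column 4 must total 378; the given cells sum to 245, so (3,4) = 133.
Anti-diagonal must total 378; the given cells sum to 301, so (2,3) = 77.
Using row 2: 56 + 77 + 140 + ? → (2,2) = 378 − 273 = 105.
The remaining cell in row 3 is (3,3) = 378 − 294 = 84.
Column 2: 70 + 105 + 112 + ? = 378, so (4,2) = 91.
The remaining cell in column 3 is (4,3) = 378 − 259 = 119.

119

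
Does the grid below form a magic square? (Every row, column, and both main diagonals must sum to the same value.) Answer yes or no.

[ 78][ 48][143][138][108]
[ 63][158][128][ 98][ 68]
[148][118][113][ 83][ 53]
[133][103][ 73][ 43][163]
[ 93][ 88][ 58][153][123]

Yes

Row 1: 78 + 48 + 143 + 138 + 108 = 515.
Row 2: 63 + 158 + 128 + 98 + 68 = 515.
Row 3: 148 + 118 + 113 + 83 + 53 = 515.
Row 4: 133 + 103 + 73 + 43 + 163 = 515.
Row 5: 93 + 88 + 58 + 153 + 123 = 515.
Column 1: 78 + 63 + 148 + 133 + 93 = 515.
Column 2: 48 + 158 + 118 + 103 + 88 = 515.
Column 3: 143 + 128 + 113 + 73 + 58 = 515.
Column 4: 138 + 98 + 83 + 43 + 153 = 515.
Column 5: 108 + 68 + 53 + 163 + 123 = 515.
Main diagonal: 78 + 158 + 113 + 43 + 123 = 515.
Anti-diagonal: 108 + 98 + 113 + 103 + 93 = 515.
All lines sum to 515.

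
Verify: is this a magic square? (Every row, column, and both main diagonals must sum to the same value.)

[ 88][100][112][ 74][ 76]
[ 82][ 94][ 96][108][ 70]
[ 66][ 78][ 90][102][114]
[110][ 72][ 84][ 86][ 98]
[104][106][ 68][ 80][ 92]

Yes

Row 1: 88 + 100 + 112 + 74 + 76 = 450.
Row 2: 82 + 94 + 96 + 108 + 70 = 450.
Row 3: 66 + 78 + 90 + 102 + 114 = 450.
Row 4: 110 + 72 + 84 + 86 + 98 = 450.
Row 5: 104 + 106 + 68 + 80 + 92 = 450.
Column 1: 88 + 82 + 66 + 110 + 104 = 450.
Column 2: 100 + 94 + 78 + 72 + 106 = 450.
Column 3: 112 + 96 + 90 + 84 + 68 = 450.
Column 4: 74 + 108 + 102 + 86 + 80 = 450.
Column 5: 76 + 70 + 114 + 98 + 92 = 450.
Main diagonal: 88 + 94 + 90 + 86 + 92 = 450.
Anti-diagonal: 76 + 108 + 90 + 72 + 104 = 450.
All lines sum to 450.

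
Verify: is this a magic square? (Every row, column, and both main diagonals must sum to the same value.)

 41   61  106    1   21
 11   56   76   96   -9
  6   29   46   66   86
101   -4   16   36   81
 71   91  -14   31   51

No — column 5 sums to 230 but row 3 sums to 233.

Row 1: 41 + 61 + 106 + 1 + 21 = 230.
Row 2: 11 + 56 + 76 + 96 + (-9) = 230.
Row 3: 6 + 29 + 46 + 66 + 86 = 233.
Row 4: 101 + (-4) + 16 + 36 + 81 = 230.
Row 5: 71 + 91 + (-14) + 31 + 51 = 230.
Column 1: 41 + 11 + 6 + 101 + 71 = 230.
Column 2: 61 + 56 + 29 + (-4) + 91 = 233.
Column 3: 106 + 76 + 46 + 16 + (-14) = 230.
Column 4: 1 + 96 + 66 + 36 + 31 = 230.
Column 5: 21 + (-9) + 86 + 81 + 51 = 230.
Main diagonal: 41 + 56 + 46 + 36 + 51 = 230.
Anti-diagonal: 21 + 96 + 46 + (-4) + 71 = 230.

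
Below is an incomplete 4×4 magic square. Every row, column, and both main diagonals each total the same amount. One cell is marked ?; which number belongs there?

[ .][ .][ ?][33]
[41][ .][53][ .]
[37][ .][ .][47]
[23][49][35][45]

39

Row 4 is complete and sums to 152; that is the magic constant.
From column 1, 152 − (41 + 37 + 23) gives (1,1) = 51.
Column 4 needs 152; the known cells sum to 125, so (2,4) = 27.
Anti-diagonal needs 152; the known cells sum to 109, so (3,2) = 43.
The remaining cell in row 2 is (2,2) = 152 − 121 = 31.
Row 3: 37 + 43 + 47 + ? = 152, so (3,3) = 25.
The remaining cell in column 2 is (1,2) = 152 − 123 = 29.
Column 3 needs 152; the known cells sum to 113, so (1,3) = 39.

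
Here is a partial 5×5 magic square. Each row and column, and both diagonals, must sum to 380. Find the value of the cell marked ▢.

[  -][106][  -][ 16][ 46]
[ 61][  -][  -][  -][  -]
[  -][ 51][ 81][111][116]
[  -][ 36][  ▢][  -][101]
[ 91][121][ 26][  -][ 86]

41

The remaining cell in row 3 is (3,1) = 380 − 359 = 21.
Row 5 must total 380; the given cells sum to 324, so (5,4) = 56.
Column 2 needs 380; the known cells sum to 314, so (2,2) = 66.
Using column 5: 46 + 116 + 101 + 86 + ? → (2,5) = 380 − 349 = 31.
Anti-diagonal: 46 + 81 + 36 + 91 + ? = 380, so (2,4) = 126.
Row 2 must total 380; the given cells sum to 284, so (2,3) = 96.
Column 4: 16 + 126 + 111 + 56 + ? = 380, so (4,4) = 71.
Using main diagonal: 66 + 81 + 71 + 86 + ? → (1,1) = 380 − 304 = 76.
Row 1 must total 380; the given cells sum to 244, so (1,3) = 136.
Column 1 must total 380; the given cells sum to 249, so (4,1) = 131.
Column 3 needs 380; the known cells sum to 339, so (4,3) = 41.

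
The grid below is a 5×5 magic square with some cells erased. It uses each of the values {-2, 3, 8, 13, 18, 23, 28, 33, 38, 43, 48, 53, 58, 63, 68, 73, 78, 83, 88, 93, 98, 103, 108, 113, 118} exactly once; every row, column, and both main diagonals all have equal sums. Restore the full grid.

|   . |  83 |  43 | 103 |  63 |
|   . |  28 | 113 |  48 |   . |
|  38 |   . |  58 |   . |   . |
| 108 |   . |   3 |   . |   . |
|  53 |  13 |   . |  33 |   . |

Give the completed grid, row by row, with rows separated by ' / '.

-2 83 43 103 63 / 93 28 113 48 8 / 38 98 58 18 78 / 108 68 3 88 23 / 53 13 73 33 118

The 25 entries sum to 1450, so each line sums to 1450/5 = 290.
The remaining cell in row 1 is (1,1) = 290 − 292 = -2.
From column 1, 290 − (-2 + 38 + 108 + 53) gives (2,1) = 93.
Column 3 needs 290; the known cells sum to 217, so (5,3) = 73.
Anti-diagonal: 63 + 48 + 58 + 53 + ? = 290, so (4,2) = 68.
Row 2 needs 290; the known cells sum to 282, so (2,5) = 8.
Row 5: 53 + 13 + 73 + 33 + ? = 290, so (5,5) = 118.
Using column 2: 83 + 28 + 68 + 13 + ? → (3,2) = 290 − 192 = 98.
Main diagonal: -2 + 28 + 58 + 118 + ? = 290, so (4,4) = 88.
Row 4: 108 + 68 + 3 + 88 + ? = 290, so (4,5) = 23.
Using column 4: 103 + 48 + 88 + 33 + ? → (3,4) = 290 − 272 = 18.
Column 5: 63 + 8 + 23 + 118 + ? = 290, so (3,5) = 78.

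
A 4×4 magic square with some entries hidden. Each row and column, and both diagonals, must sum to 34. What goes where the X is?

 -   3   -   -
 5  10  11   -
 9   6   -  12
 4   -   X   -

14

The remaining cell in row 2 is (2,4) = 34 − 26 = 8.
Row 3 must total 34; the given cells sum to 27, so (3,3) = 7.
The remaining cell in column 1 is (1,1) = 34 − 18 = 16.
Column 2 needs 34; the known cells sum to 19, so (4,2) = 15.
Using main diagonal: 16 + 10 + 7 + ? → (4,4) = 34 − 33 = 1.
From anti-diagonal, 34 − (11 + 6 + 4) gives (1,4) = 13.
Row 1: 16 + 3 + 13 + ? = 34, so (1,3) = 2.
Using row 4: 4 + 15 + 1 + ? → (4,3) = 34 − 20 = 14.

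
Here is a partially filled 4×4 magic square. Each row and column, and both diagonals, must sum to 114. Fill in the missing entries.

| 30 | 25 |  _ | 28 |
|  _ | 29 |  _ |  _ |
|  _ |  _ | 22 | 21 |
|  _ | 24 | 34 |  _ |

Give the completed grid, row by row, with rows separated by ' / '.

30 25 31 28 / 26 29 27 32 / 35 36 22 21 / 23 24 34 33

Row 1: 30 + 25 + 28 + ? = 114, so (1,3) = 31.
The remaining cell in column 2 is (3,2) = 114 − 78 = 36.
Column 3 needs 114; the known cells sum to 87, so (2,3) = 27.
Main diagonal needs 114; the known cells sum to 81, so (4,4) = 33.
Anti-diagonal needs 114; the known cells sum to 91, so (4,1) = 23.
Row 3 must total 114; the given cells sum to 79, so (3,1) = 35.
From column 1, 114 − (30 + 35 + 23) gives (2,1) = 26.
The remaining cell in column 4 is (2,4) = 114 − 82 = 32.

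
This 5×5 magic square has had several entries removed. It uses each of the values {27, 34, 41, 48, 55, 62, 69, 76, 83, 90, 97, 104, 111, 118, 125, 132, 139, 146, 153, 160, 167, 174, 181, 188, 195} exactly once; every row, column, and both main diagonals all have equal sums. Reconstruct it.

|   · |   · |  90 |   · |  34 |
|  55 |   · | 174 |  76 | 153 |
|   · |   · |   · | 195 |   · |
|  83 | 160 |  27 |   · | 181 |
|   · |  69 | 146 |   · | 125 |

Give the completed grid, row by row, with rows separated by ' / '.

111 188 90 132 34 / 55 97 174 76 153 / 139 41 118 195 62 / 83 160 27 104 181 / 167 69 146 48 125

The 25 entries sum to 2775, so each line sums to 2775/5 = 555.
From row 2, 555 − (55 + 174 + 76 + 153) gives (2,2) = 97.
From row 4, 555 − (83 + 160 + 27 + 181) gives (4,4) = 104.
The remaining cell in column 3 is (3,3) = 555 − 437 = 118.
Column 5 needs 555; the known cells sum to 493, so (3,5) = 62.
Main diagonal: 97 + 118 + 104 + 125 + ? = 555, so (1,1) = 111.
Using anti-diagonal: 34 + 76 + 118 + 160 + ? → (5,1) = 555 − 388 = 167.
Row 5 needs 555; the known cells sum to 507, so (5,4) = 48.
The remaining cell in column 1 is (3,1) = 555 − 416 = 139.
Column 4 needs 555; the known cells sum to 423, so (1,4) = 132.
From row 1, 555 − (111 + 90 + 132 + 34) gives (1,2) = 188.
Row 3 needs 555; the known cells sum to 514, so (3,2) = 41.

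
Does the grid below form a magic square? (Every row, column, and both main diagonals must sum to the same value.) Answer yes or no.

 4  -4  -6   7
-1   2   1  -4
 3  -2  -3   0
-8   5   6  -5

No — column 3 sums to -2 but row 1 sums to 1.

Row 1: 4 + (-4) + (-6) + 7 = 1.
Row 2: -1 + 2 + 1 + (-4) = -2.
Row 3: 3 + (-2) + (-3) + 0 = -2.
Row 4: -8 + 5 + 6 + (-5) = -2.
Column 1: 4 + (-1) + 3 + (-8) = -2.
Column 2: -4 + 2 + (-2) + 5 = 1.
Column 3: -6 + 1 + (-3) + 6 = -2.
Column 4: 7 + (-4) + 0 + (-5) = -2.
Main diagonal: 4 + 2 + (-3) + (-5) = -2.
Anti-diagonal: 7 + 1 + (-2) + (-8) = -2.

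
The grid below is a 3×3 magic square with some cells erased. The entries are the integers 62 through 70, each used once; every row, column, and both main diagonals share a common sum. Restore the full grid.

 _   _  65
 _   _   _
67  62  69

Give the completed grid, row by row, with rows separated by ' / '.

The entries are 62 through 70, which sum to 594, so each line sums to 594/3 = 198.
Column 3: 65 + 69 + ? = 198, so (2,3) = 64.
Anti-diagonal: 65 + 67 + ? = 198, so (2,2) = 66.
Using row 2: 66 + 64 + ? → (2,1) = 198 − 130 = 68.
Column 1: 68 + 67 + ? = 198, so (1,1) = 63.
Using column 2: 66 + 62 + ? → (1,2) = 198 − 128 = 70.

63 70 65 / 68 66 64 / 67 62 69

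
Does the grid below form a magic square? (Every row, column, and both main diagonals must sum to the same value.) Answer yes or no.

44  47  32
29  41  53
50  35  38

Yes

Row 1: 44 + 47 + 32 = 123.
Row 2: 29 + 41 + 53 = 123.
Row 3: 50 + 35 + 38 = 123.
Column 1: 44 + 29 + 50 = 123.
Column 2: 47 + 41 + 35 = 123.
Column 3: 32 + 53 + 38 = 123.
Main diagonal: 44 + 41 + 38 = 123.
Anti-diagonal: 32 + 41 + 50 = 123.
All lines sum to 123.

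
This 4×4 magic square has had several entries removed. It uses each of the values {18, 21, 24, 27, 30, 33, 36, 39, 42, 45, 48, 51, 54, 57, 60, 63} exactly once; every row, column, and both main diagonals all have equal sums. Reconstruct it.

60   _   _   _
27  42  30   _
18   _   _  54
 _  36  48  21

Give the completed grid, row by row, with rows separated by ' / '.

The 16 entries sum to 648, so each line sums to 648/4 = 162.
Row 2 needs 162; the known cells sum to 99, so (2,4) = 63.
Row 4 needs 162; the known cells sum to 105, so (4,1) = 57.
From column 4, 162 − (63 + 54 + 21) gives (1,4) = 24.
The remaining cell in main diagonal is (3,3) = 162 − 123 = 39.
Anti-diagonal must total 162; the given cells sum to 111, so (3,2) = 51.
Column 2 must total 162; the given cells sum to 129, so (1,2) = 33.
From column 3, 162 − (30 + 39 + 48) gives (1,3) = 45.

60 33 45 24 / 27 42 30 63 / 18 51 39 54 / 57 36 48 21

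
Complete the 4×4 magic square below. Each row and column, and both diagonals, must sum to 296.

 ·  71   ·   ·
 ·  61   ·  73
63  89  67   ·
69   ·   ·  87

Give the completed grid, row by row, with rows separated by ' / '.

Row 3 needs 296; the known cells sum to 219, so (3,4) = 77.
The remaining cell in column 2 is (4,2) = 296 − 221 = 75.
The remaining cell in column 4 is (1,4) = 296 − 237 = 59.
Using main diagonal: 61 + 67 + 87 + ? → (1,1) = 296 − 215 = 81.
The remaining cell in anti-diagonal is (2,3) = 296 − 217 = 79.
Row 1: 81 + 71 + 59 + ? = 296, so (1,3) = 85.
Row 2: 61 + 79 + 73 + ? = 296, so (2,1) = 83.
Using row 4: 69 + 75 + 87 + ? → (4,3) = 296 − 231 = 65.

81 71 85 59 / 83 61 79 73 / 63 89 67 77 / 69 75 65 87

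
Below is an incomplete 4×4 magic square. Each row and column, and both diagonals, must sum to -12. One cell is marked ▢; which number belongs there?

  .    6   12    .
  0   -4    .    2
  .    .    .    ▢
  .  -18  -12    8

From row 2, -12 − (0 + (-4) + 2) gives (2,3) = -10.
Row 4 needs -12; the known cells sum to -22, so (4,1) = 10.
Using column 2: 6 + (-4) + (-18) + ? → (3,2) = -12 − (-16) = 4.
The remaining cell in column 3 is (3,3) = -12 − (-10) = -2.
From main diagonal, -12 − (-4 + (-2) + 8) gives (1,1) = -14.
From anti-diagonal, -12 − (-10 + 4 + 10) gives (1,4) = -16.
Column 1 needs -12; the known cells sum to -4, so (3,1) = -8.
Column 4 must total -12; the given cells sum to -6, so (3,4) = -6.

-6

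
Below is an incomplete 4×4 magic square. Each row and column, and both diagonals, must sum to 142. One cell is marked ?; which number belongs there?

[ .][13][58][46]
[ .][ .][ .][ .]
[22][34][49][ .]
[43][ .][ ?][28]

16

Row 1 must total 142; the given cells sum to 117, so (1,1) = 25.
The remaining cell in row 3 is (3,4) = 142 − 105 = 37.
Column 1 needs 142; the known cells sum to 90, so (2,1) = 52.
Column 4 needs 142; the known cells sum to 111, so (2,4) = 31.
The remaining cell in main diagonal is (2,2) = 142 − 102 = 40.
Anti-diagonal must total 142; the given cells sum to 123, so (2,3) = 19.
From column 2, 142 − (13 + 40 + 34) gives (4,2) = 55.
Using column 3: 58 + 19 + 49 + ? → (4,3) = 142 − 126 = 16.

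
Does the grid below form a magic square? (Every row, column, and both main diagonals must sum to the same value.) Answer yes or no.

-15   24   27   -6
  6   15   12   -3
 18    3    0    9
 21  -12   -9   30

Row 1: -15 + 24 + 27 + (-6) = 30.
Row 2: 6 + 15 + 12 + (-3) = 30.
Row 3: 18 + 3 + 0 + 9 = 30.
Row 4: 21 + (-12) + (-9) + 30 = 30.
Column 1: -15 + 6 + 18 + 21 = 30.
Column 2: 24 + 15 + 3 + (-12) = 30.
Column 3: 27 + 12 + 0 + (-9) = 30.
Column 4: -6 + (-3) + 9 + 30 = 30.
Main diagonal: -15 + 15 + 0 + 30 = 30.
Anti-diagonal: -6 + 12 + 3 + 21 = 30.
All lines sum to 30.

Yes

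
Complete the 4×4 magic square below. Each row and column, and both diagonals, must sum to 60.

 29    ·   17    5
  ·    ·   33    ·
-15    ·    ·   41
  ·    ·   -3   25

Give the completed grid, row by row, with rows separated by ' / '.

29 9 17 5 / 45 -7 33 -11 / -15 21 13 41 / 1 37 -3 25

The remaining cell in row 1 is (1,2) = 60 − 51 = 9.
From column 3, 60 − (17 + 33 + (-3)) gives (3,3) = 13.
The remaining cell in column 4 is (2,4) = 60 − 71 = -11.
Using main diagonal: 29 + 13 + 25 + ? → (2,2) = 60 − 67 = -7.
Row 2 needs 60; the known cells sum to 15, so (2,1) = 45.
The remaining cell in row 3 is (3,2) = 60 − 39 = 21.
Using column 1: 29 + 45 + (-15) + ? → (4,1) = 60 − 59 = 1.
From column 2, 60 − (9 + (-7) + 21) gives (4,2) = 37.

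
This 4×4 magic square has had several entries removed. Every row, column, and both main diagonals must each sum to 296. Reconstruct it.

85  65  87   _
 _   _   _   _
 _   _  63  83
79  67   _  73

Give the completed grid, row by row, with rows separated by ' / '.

85 65 87 59 / 71 75 69 81 / 61 89 63 83 / 79 67 77 73

Row 1 needs 296; the known cells sum to 237, so (1,4) = 59.
The remaining cell in row 4 is (4,3) = 296 − 219 = 77.
Using column 3: 87 + 63 + 77 + ? → (2,3) = 296 − 227 = 69.
Column 4 must total 296; the given cells sum to 215, so (2,4) = 81.
Main diagonal needs 296; the known cells sum to 221, so (2,2) = 75.
Anti-diagonal: 59 + 69 + 79 + ? = 296, so (3,2) = 89.
Row 2 must total 296; the given cells sum to 225, so (2,1) = 71.
Using row 3: 89 + 63 + 83 + ? → (3,1) = 296 − 235 = 61.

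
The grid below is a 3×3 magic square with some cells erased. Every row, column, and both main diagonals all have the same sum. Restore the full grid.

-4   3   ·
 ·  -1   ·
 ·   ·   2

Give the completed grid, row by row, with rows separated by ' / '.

-4 3 -2 / 1 -1 -3 / 0 -5 2

Main diagonal is already complete: -4 + -1 + 2 = -3, so that is the magic constant.
Using row 1: -4 + 3 + ? → (1,3) = -3 − (-1) = -2.
Using column 2: 3 + (-1) + ? → (3,2) = -3 − 2 = -5.
Column 3 needs -3; the known cells sum to 0, so (2,3) = -3.
Anti-diagonal: -2 + (-1) + ? = -3, so (3,1) = 0.
Row 2 needs -3; the known cells sum to -4, so (2,1) = 1.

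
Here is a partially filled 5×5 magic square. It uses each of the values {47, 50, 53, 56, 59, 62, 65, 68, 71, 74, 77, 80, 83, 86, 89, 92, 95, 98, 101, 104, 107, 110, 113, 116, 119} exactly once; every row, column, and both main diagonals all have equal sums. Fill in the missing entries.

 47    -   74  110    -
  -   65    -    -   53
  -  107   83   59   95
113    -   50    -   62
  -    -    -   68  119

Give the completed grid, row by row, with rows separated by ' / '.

The 25 entries sum to 2075, so each line sums to 2075/5 = 415.
Row 3: 107 + 83 + 59 + 95 + ? = 415, so (3,1) = 71.
From column 5, 415 − (53 + 95 + 62 + 119) gives (1,5) = 86.
From main diagonal, 415 − (47 + 65 + 83 + 119) gives (4,4) = 101.
Row 1: 47 + 74 + 110 + 86 + ? = 415, so (1,2) = 98.
Row 4 needs 415; the known cells sum to 326, so (4,2) = 89.
Column 2: 98 + 65 + 107 + 89 + ? = 415, so (5,2) = 56.
Column 4: 110 + 59 + 101 + 68 + ? = 415, so (2,4) = 77.
Using anti-diagonal: 86 + 77 + 83 + 89 + ? → (5,1) = 415 − 335 = 80.
Row 5: 80 + 56 + 68 + 119 + ? = 415, so (5,3) = 92.
Column 1: 47 + 71 + 113 + 80 + ? = 415, so (2,1) = 104.
Column 3: 74 + 83 + 50 + 92 + ? = 415, so (2,3) = 116.

47 98 74 110 86 / 104 65 116 77 53 / 71 107 83 59 95 / 113 89 50 101 62 / 80 56 92 68 119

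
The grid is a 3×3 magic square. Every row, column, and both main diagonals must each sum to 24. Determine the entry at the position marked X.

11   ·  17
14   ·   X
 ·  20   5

The remaining cell in row 1 is (1,2) = 24 − 28 = -4.
Row 3 must total 24; the given cells sum to 25, so (3,1) = -1.
From column 2, 24 − (-4 + 20) gives (2,2) = 8.
Column 3 must total 24; the given cells sum to 22, so (2,3) = 2.

2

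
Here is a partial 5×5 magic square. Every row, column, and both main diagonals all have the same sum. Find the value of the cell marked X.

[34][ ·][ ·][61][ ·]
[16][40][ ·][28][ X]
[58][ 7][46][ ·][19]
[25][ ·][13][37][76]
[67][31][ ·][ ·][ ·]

Column 1 is complete and sums to 200; that is the magic constant.
The remaining cell in row 3 is (3,4) = 200 − 130 = 70.
Row 4: 25 + 13 + 37 + 76 + ? = 200, so (4,2) = 49.
Column 2 needs 200; the known cells sum to 127, so (1,2) = 73.
From column 4, 200 − (61 + 28 + 70 + 37) gives (5,4) = 4.
Main diagonal must total 200; the given cells sum to 157, so (5,5) = 43.
From anti-diagonal, 200 − (28 + 46 + 49 + 67) gives (1,5) = 10.
Row 1 must total 200; the given cells sum to 178, so (1,3) = 22.
Row 5 needs 200; the known cells sum to 145, so (5,3) = 55.
Column 3 must total 200; the given cells sum to 136, so (2,3) = 64.
Column 5 must total 200; the given cells sum to 148, so (2,5) = 52.

52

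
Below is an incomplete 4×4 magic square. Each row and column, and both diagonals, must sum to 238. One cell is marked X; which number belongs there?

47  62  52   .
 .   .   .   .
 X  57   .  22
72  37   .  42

The remaining cell in row 1 is (1,4) = 238 − 161 = 77.
Using row 4: 72 + 37 + 42 + ? → (4,3) = 238 − 151 = 87.
Using column 2: 62 + 57 + 37 + ? → (2,2) = 238 − 156 = 82.
Column 4 needs 238; the known cells sum to 141, so (2,4) = 97.
Main diagonal must total 238; the given cells sum to 171, so (3,3) = 67.
Using anti-diagonal: 77 + 57 + 72 + ? → (2,3) = 238 − 206 = 32.
From row 2, 238 − (82 + 32 + 97) gives (2,1) = 27.
Row 3 needs 238; the known cells sum to 146, so (3,1) = 92.

92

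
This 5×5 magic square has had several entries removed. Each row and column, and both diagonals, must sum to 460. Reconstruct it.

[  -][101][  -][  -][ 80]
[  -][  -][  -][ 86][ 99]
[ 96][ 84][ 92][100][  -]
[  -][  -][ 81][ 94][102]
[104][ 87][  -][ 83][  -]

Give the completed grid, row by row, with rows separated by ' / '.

93 101 89 97 80 / 82 90 103 86 99 / 96 84 92 100 88 / 85 98 81 94 102 / 104 87 95 83 91

From row 3, 460 − (96 + 84 + 92 + 100) gives (3,5) = 88.
Column 4: 86 + 100 + 94 + 83 + ? = 460, so (1,4) = 97.
The remaining cell in column 5 is (5,5) = 460 − 369 = 91.
The remaining cell in anti-diagonal is (4,2) = 460 − 362 = 98.
The remaining cell in row 4 is (4,1) = 460 − 375 = 85.
The remaining cell in row 5 is (5,3) = 460 − 365 = 95.
Column 2 must total 460; the given cells sum to 370, so (2,2) = 90.
Main diagonal needs 460; the known cells sum to 367, so (1,1) = 93.
From row 1, 460 − (93 + 101 + 97 + 80) gives (1,3) = 89.
From column 1, 460 − (93 + 96 + 85 + 104) gives (2,1) = 82.
Column 3 needs 460; the known cells sum to 357, so (2,3) = 103.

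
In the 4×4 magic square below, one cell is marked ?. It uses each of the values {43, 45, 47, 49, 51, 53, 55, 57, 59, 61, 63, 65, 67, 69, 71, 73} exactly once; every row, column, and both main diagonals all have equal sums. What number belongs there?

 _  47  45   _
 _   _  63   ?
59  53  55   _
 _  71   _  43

The 16 entries sum to 928, so each line sums to 928/4 = 232.
Row 3 needs 232; the known cells sum to 167, so (3,4) = 65.
From column 2, 232 − (47 + 53 + 71) gives (2,2) = 61.
Column 3 needs 232; the known cells sum to 163, so (4,3) = 69.
From main diagonal, 232 − (61 + 55 + 43) gives (1,1) = 73.
Row 1 must total 232; the given cells sum to 165, so (1,4) = 67.
Using row 4: 71 + 69 + 43 + ? → (4,1) = 232 − 183 = 49.
Column 1 must total 232; the given cells sum to 181, so (2,1) = 51.
Using column 4: 67 + 65 + 43 + ? → (2,4) = 232 − 175 = 57.

57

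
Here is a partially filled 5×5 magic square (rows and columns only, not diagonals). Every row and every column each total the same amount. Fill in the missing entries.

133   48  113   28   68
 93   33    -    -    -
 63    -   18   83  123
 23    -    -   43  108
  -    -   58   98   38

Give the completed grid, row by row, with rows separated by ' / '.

133 48 113 28 68 / 93 33 73 138 53 / 63 103 18 83 123 / 23 88 128 43 108 / 78 118 58 98 38

Row 1 is already complete: 133 + 48 + 113 + 28 + 68 = 390, so that is the magic constant.
From row 3, 390 − (63 + 18 + 83 + 123) gives (3,2) = 103.
Using column 1: 133 + 93 + 63 + 23 + ? → (5,1) = 390 − 312 = 78.
Column 4 must total 390; the given cells sum to 252, so (2,4) = 138.
Column 5 needs 390; the known cells sum to 337, so (2,5) = 53.
Row 2: 93 + 33 + 138 + 53 + ? = 390, so (2,3) = 73.
Row 5 must total 390; the given cells sum to 272, so (5,2) = 118.
Column 2: 48 + 33 + 103 + 118 + ? = 390, so (4,2) = 88.
The remaining cell in column 3 is (4,3) = 390 − 262 = 128.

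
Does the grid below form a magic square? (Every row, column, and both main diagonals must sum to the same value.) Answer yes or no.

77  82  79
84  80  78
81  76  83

No — column 3 sums to 240 but column 2 sums to 238.

Row 1: 77 + 82 + 79 = 238.
Row 2: 84 + 80 + 78 = 242.
Row 3: 81 + 76 + 83 = 240.
Column 1: 77 + 84 + 81 = 242.
Column 2: 82 + 80 + 76 = 238.
Column 3: 79 + 78 + 83 = 240.
Main diagonal: 77 + 80 + 83 = 240.
Anti-diagonal: 79 + 80 + 81 = 240.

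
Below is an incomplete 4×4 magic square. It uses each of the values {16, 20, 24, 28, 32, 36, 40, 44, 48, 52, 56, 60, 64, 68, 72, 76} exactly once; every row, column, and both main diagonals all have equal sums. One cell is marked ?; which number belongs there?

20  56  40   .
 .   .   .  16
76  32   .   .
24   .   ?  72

The 16 entries sum to 736, so each line sums to 736/4 = 184.
Row 1: 20 + 56 + 40 + ? = 184, so (1,4) = 68.
From column 1, 184 − (20 + 76 + 24) gives (2,1) = 64.
Using column 4: 68 + 16 + 72 + ? → (3,4) = 184 − 156 = 28.
From anti-diagonal, 184 − (68 + 32 + 24) gives (2,3) = 60.
From row 2, 184 − (64 + 60 + 16) gives (2,2) = 44.
The remaining cell in row 3 is (3,3) = 184 − 136 = 48.
The remaining cell in column 2 is (4,2) = 184 − 132 = 52.
Column 3: 40 + 60 + 48 + ? = 184, so (4,3) = 36.

36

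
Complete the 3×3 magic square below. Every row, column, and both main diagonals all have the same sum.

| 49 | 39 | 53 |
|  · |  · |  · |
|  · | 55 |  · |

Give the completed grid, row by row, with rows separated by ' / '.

Row 1 is already complete: 49 + 39 + 53 = 141, so that is the magic constant.
Using column 2: 39 + 55 + ? → (2,2) = 141 − 94 = 47.
Main diagonal must total 141; the given cells sum to 96, so (3,3) = 45.
The remaining cell in anti-diagonal is (3,1) = 141 − 100 = 41.
The remaining cell in column 1 is (2,1) = 141 − 90 = 51.
Column 3 must total 141; the given cells sum to 98, so (2,3) = 43.

49 39 53 / 51 47 43 / 41 55 45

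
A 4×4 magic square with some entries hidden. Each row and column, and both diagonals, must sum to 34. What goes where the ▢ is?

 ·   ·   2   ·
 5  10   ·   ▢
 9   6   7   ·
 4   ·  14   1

Row 3 needs 34; the known cells sum to 22, so (3,4) = 12.
Row 4 must total 34; the given cells sum to 19, so (4,2) = 15.
Column 1: 5 + 9 + 4 + ? = 34, so (1,1) = 16.
Using column 2: 10 + 6 + 15 + ? → (1,2) = 34 − 31 = 3.
Using column 3: 2 + 7 + 14 + ? → (2,3) = 34 − 23 = 11.
From anti-diagonal, 34 − (11 + 6 + 4) gives (1,4) = 13.
Row 2 must total 34; the given cells sum to 26, so (2,4) = 8.

8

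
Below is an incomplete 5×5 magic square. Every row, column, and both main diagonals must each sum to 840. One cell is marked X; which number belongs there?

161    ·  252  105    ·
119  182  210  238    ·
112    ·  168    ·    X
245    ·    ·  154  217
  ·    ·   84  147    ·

Row 2 needs 840; the known cells sum to 749, so (2,5) = 91.
From column 1, 840 − (161 + 119 + 112 + 245) gives (5,1) = 203.
Column 3 needs 840; the known cells sum to 714, so (4,3) = 126.
Column 4 needs 840; the known cells sum to 644, so (3,4) = 196.
Main diagonal: 161 + 182 + 168 + 154 + ? = 840, so (5,5) = 175.
Row 4 must total 840; the given cells sum to 742, so (4,2) = 98.
From row 5, 840 − (203 + 84 + 147 + 175) gives (5,2) = 231.
Using anti-diagonal: 238 + 168 + 98 + 203 + ? → (1,5) = 840 − 707 = 133.
From row 1, 840 − (161 + 252 + 105 + 133) gives (1,2) = 189.
From column 2, 840 − (189 + 182 + 98 + 231) gives (3,2) = 140.
From column 5, 840 − (133 + 91 + 217 + 175) gives (3,5) = 224.

224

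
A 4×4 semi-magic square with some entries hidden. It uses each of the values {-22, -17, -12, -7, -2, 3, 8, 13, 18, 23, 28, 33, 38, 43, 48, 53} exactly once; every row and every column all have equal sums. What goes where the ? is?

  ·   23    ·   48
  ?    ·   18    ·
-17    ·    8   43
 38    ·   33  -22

The 16 entries sum to 248, so each line sums to 248/4 = 62.
Using row 3: -17 + 8 + 43 + ? → (3,2) = 62 − 34 = 28.
Row 4 must total 62; the given cells sum to 49, so (4,2) = 13.
From column 2, 62 − (23 + 28 + 13) gives (2,2) = -2.
Column 3 must total 62; the given cells sum to 59, so (1,3) = 3.
The remaining cell in column 4 is (2,4) = 62 − 69 = -7.
From row 1, 62 − (23 + 3 + 48) gives (1,1) = -12.
Row 2 must total 62; the given cells sum to 9, so (2,1) = 53.

53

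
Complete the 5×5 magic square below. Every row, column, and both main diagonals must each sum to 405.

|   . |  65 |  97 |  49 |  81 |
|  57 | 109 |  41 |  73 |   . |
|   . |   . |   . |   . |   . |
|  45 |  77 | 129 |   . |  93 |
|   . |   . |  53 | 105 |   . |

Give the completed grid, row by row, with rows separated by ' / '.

113 65 97 49 81 / 57 109 41 73 125 / 101 33 85 117 69 / 45 77 129 61 93 / 89 121 53 105 37

Using row 1: 65 + 97 + 49 + 81 + ? → (1,1) = 405 − 292 = 113.
Row 2: 57 + 109 + 41 + 73 + ? = 405, so (2,5) = 125.
Row 4 must total 405; the given cells sum to 344, so (4,4) = 61.
From column 3, 405 − (97 + 41 + 129 + 53) gives (3,3) = 85.
From column 4, 405 − (49 + 73 + 61 + 105) gives (3,4) = 117.
The remaining cell in main diagonal is (5,5) = 405 − 368 = 37.
Using anti-diagonal: 81 + 73 + 85 + 77 + ? → (5,1) = 405 − 316 = 89.
From row 5, 405 − (89 + 53 + 105 + 37) gives (5,2) = 121.
The remaining cell in column 1 is (3,1) = 405 − 304 = 101.
The remaining cell in column 2 is (3,2) = 405 − 372 = 33.
Column 5 needs 405; the known cells sum to 336, so (3,5) = 69.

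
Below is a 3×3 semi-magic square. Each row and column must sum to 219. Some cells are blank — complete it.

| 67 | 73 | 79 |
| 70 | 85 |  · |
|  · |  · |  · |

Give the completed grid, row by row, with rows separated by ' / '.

67 73 79 / 70 85 64 / 82 61 76

Using row 2: 70 + 85 + ? → (2,3) = 219 − 155 = 64.
The remaining cell in column 1 is (3,1) = 219 − 137 = 82.
Using column 2: 73 + 85 + ? → (3,2) = 219 − 158 = 61.
From column 3, 219 − (79 + 64) gives (3,3) = 76.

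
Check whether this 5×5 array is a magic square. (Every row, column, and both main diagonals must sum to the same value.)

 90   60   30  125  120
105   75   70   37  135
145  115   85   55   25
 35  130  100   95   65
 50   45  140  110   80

Row 1: 90 + 60 + 30 + 125 + 120 = 425.
Row 2: 105 + 75 + 70 + 37 + 135 = 422.
Row 3: 145 + 115 + 85 + 55 + 25 = 425.
Row 4: 35 + 130 + 100 + 95 + 65 = 425.
Row 5: 50 + 45 + 140 + 110 + 80 = 425.
Column 1: 90 + 105 + 145 + 35 + 50 = 425.
Column 2: 60 + 75 + 115 + 130 + 45 = 425.
Column 3: 30 + 70 + 85 + 100 + 140 = 425.
Column 4: 125 + 37 + 55 + 95 + 110 = 422.
Column 5: 120 + 135 + 25 + 65 + 80 = 425.
Main diagonal: 90 + 75 + 85 + 95 + 80 = 425.
Anti-diagonal: 120 + 37 + 85 + 130 + 50 = 422.

No — row 2 sums to 422 but main diagonal sums to 425.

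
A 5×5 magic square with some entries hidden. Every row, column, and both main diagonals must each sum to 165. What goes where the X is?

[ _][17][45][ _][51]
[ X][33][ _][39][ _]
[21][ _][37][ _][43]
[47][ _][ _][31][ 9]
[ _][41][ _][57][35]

Using column 5: 51 + 43 + 9 + 35 + ? → (2,5) = 165 − 138 = 27.
Main diagonal needs 165; the known cells sum to 136, so (1,1) = 29.
Row 1: 29 + 17 + 45 + 51 + ? = 165, so (1,4) = 23.
From column 4, 165 − (23 + 39 + 31 + 57) gives (3,4) = 15.
Row 3 needs 165; the known cells sum to 116, so (3,2) = 49.
Column 2 must total 165; the given cells sum to 140, so (4,2) = 25.
Anti-diagonal must total 165; the given cells sum to 152, so (5,1) = 13.
Row 4: 47 + 25 + 31 + 9 + ? = 165, so (4,3) = 53.
Row 5 must total 165; the given cells sum to 146, so (5,3) = 19.
The remaining cell in column 1 is (2,1) = 165 − 110 = 55.

55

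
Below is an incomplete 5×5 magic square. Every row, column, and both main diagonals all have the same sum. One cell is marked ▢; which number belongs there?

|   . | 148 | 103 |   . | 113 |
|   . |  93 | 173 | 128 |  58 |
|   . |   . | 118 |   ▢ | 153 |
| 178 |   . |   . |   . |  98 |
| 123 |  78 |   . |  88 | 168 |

Column 5 is complete and sums to 590; that is the magic constant.
From row 2, 590 − (93 + 173 + 128 + 58) gives (2,1) = 138.
Row 5 must total 590; the given cells sum to 457, so (5,3) = 133.
The remaining cell in column 3 is (4,3) = 590 − 527 = 63.
Anti-diagonal needs 590; the known cells sum to 482, so (4,2) = 108.
Row 4 must total 590; the given cells sum to 447, so (4,4) = 143.
Column 2 needs 590; the known cells sum to 427, so (3,2) = 163.
Using main diagonal: 93 + 118 + 143 + 168 + ? → (1,1) = 590 − 522 = 68.
Row 1 needs 590; the known cells sum to 432, so (1,4) = 158.
Using column 1: 68 + 138 + 178 + 123 + ? → (3,1) = 590 − 507 = 83.
Column 4 must total 590; the given cells sum to 517, so (3,4) = 73.

73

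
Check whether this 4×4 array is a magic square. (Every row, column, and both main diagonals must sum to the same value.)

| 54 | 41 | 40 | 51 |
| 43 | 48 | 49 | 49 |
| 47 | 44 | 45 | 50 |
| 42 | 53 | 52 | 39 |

No — column 4 sums to 189 but row 1 sums to 186.

Row 1: 54 + 41 + 40 + 51 = 186.
Row 2: 43 + 48 + 49 + 49 = 189.
Row 3: 47 + 44 + 45 + 50 = 186.
Row 4: 42 + 53 + 52 + 39 = 186.
Column 1: 54 + 43 + 47 + 42 = 186.
Column 2: 41 + 48 + 44 + 53 = 186.
Column 3: 40 + 49 + 45 + 52 = 186.
Column 4: 51 + 49 + 50 + 39 = 189.
Main diagonal: 54 + 48 + 45 + 39 = 186.
Anti-diagonal: 51 + 49 + 44 + 42 = 186.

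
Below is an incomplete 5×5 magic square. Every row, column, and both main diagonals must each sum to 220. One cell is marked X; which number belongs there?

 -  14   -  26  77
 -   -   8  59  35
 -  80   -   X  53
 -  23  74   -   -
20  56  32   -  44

17

Row 5: 20 + 56 + 32 + 44 + ? = 220, so (5,4) = 68.
Column 2 must total 220; the given cells sum to 173, so (2,2) = 47.
Using column 5: 77 + 35 + 53 + 44 + ? → (4,5) = 220 − 209 = 11.
The remaining cell in anti-diagonal is (3,3) = 220 − 179 = 41.
Row 2: 47 + 8 + 59 + 35 + ? = 220, so (2,1) = 71.
The remaining cell in column 3 is (1,3) = 220 − 155 = 65.
The remaining cell in row 1 is (1,1) = 220 − 182 = 38.
From main diagonal, 220 − (38 + 47 + 41 + 44) gives (4,4) = 50.
Row 4: 23 + 74 + 50 + 11 + ? = 220, so (4,1) = 62.
From column 1, 220 − (38 + 71 + 62 + 20) gives (3,1) = 29.
The remaining cell in column 4 is (3,4) = 220 − 203 = 17.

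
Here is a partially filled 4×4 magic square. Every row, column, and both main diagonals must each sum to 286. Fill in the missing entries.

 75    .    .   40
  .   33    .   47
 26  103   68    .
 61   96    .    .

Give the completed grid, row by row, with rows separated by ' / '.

The remaining cell in row 3 is (3,4) = 286 − 197 = 89.
From column 1, 286 − (75 + 26 + 61) gives (2,1) = 124.
Column 2: 33 + 103 + 96 + ? = 286, so (1,2) = 54.
Using column 4: 40 + 47 + 89 + ? → (4,4) = 286 − 176 = 110.
Anti-diagonal must total 286; the given cells sum to 204, so (2,3) = 82.
The remaining cell in row 1 is (1,3) = 286 − 169 = 117.
Row 4: 61 + 96 + 110 + ? = 286, so (4,3) = 19.

75 54 117 40 / 124 33 82 47 / 26 103 68 89 / 61 96 19 110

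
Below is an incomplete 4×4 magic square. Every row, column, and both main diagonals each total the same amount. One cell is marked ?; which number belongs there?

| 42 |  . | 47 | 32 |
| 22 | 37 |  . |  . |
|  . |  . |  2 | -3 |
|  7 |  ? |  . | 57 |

Main diagonal is complete and sums to 138; that is the magic constant.
From row 1, 138 − (42 + 47 + 32) gives (1,2) = 17.
Column 1: 42 + 22 + 7 + ? = 138, so (3,1) = 67.
The remaining cell in column 4 is (2,4) = 138 − 86 = 52.
Row 2 must total 138; the given cells sum to 111, so (2,3) = 27.
Row 3: 67 + 2 + (-3) + ? = 138, so (3,2) = 72.
The remaining cell in column 2 is (4,2) = 138 − 126 = 12.

12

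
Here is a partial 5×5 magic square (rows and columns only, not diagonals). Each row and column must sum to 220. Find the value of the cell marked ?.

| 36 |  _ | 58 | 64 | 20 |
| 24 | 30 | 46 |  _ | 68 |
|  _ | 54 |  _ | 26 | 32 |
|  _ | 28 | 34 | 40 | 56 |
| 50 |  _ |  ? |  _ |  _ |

22

Row 1 needs 220; the known cells sum to 178, so (1,2) = 42.
Row 2 needs 220; the known cells sum to 168, so (2,4) = 52.
Row 4 needs 220; the known cells sum to 158, so (4,1) = 62.
Using column 1: 36 + 24 + 62 + 50 + ? → (3,1) = 220 − 172 = 48.
The remaining cell in column 2 is (5,2) = 220 − 154 = 66.
Column 4 needs 220; the known cells sum to 182, so (5,4) = 38.
Column 5 must total 220; the given cells sum to 176, so (5,5) = 44.
Row 3: 48 + 54 + 26 + 32 + ? = 220, so (3,3) = 60.
Row 5: 50 + 66 + 38 + 44 + ? = 220, so (5,3) = 22.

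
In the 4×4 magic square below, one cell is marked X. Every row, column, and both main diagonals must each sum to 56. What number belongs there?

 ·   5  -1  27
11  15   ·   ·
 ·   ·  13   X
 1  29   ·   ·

17

Using row 1: 5 + (-1) + 27 + ? → (1,1) = 56 − 31 = 25.
Using column 1: 25 + 11 + 1 + ? → (3,1) = 56 − 37 = 19.
Column 2: 5 + 15 + 29 + ? = 56, so (3,2) = 7.
From main diagonal, 56 − (25 + 15 + 13) gives (4,4) = 3.
Anti-diagonal: 27 + 7 + 1 + ? = 56, so (2,3) = 21.
From row 2, 56 − (11 + 15 + 21) gives (2,4) = 9.
Row 3 must total 56; the given cells sum to 39, so (3,4) = 17.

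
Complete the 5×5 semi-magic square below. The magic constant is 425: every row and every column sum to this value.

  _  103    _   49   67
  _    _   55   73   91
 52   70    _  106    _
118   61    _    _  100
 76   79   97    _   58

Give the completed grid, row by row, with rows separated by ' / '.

The remaining cell in row 5 is (5,4) = 425 − 310 = 115.
From column 2, 425 − (103 + 70 + 61 + 79) gives (2,2) = 112.
Column 4: 49 + 73 + 106 + 115 + ? = 425, so (4,4) = 82.
Column 5 needs 425; the known cells sum to 316, so (3,5) = 109.
The remaining cell in row 2 is (2,1) = 425 − 331 = 94.
Row 3 needs 425; the known cells sum to 337, so (3,3) = 88.
Using row 4: 118 + 61 + 82 + 100 + ? → (4,3) = 425 − 361 = 64.
From column 1, 425 − (94 + 52 + 118 + 76) gives (1,1) = 85.
Using column 3: 55 + 88 + 64 + 97 + ? → (1,3) = 425 − 304 = 121.

85 103 121 49 67 / 94 112 55 73 91 / 52 70 88 106 109 / 118 61 64 82 100 / 76 79 97 115 58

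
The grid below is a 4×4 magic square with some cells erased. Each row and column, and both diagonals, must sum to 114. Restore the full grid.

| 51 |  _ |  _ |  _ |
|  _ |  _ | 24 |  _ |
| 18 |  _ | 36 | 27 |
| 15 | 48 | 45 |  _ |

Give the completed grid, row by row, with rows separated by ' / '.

Row 3 needs 114; the known cells sum to 81, so (3,2) = 33.
Row 4 needs 114; the known cells sum to 108, so (4,4) = 6.
Column 1 needs 114; the known cells sum to 84, so (2,1) = 30.
Column 3 must total 114; the given cells sum to 105, so (1,3) = 9.
Main diagonal: 51 + 36 + 6 + ? = 114, so (2,2) = 21.
Anti-diagonal: 24 + 33 + 15 + ? = 114, so (1,4) = 42.
Row 1: 51 + 9 + 42 + ? = 114, so (1,2) = 12.
From row 2, 114 − (30 + 21 + 24) gives (2,4) = 39.

51 12 9 42 / 30 21 24 39 / 18 33 36 27 / 15 48 45 6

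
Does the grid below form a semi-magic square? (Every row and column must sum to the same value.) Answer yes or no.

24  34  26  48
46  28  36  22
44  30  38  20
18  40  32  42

Row 1: 24 + 34 + 26 + 48 = 132.
Row 2: 46 + 28 + 36 + 22 = 132.
Row 3: 44 + 30 + 38 + 20 = 132.
Row 4: 18 + 40 + 32 + 42 = 132.
Column 1: 24 + 46 + 44 + 18 = 132.
Column 2: 34 + 28 + 30 + 40 = 132.
Column 3: 26 + 36 + 38 + 32 = 132.
Column 4: 48 + 22 + 20 + 42 = 132.
All lines sum to 132.

Yes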